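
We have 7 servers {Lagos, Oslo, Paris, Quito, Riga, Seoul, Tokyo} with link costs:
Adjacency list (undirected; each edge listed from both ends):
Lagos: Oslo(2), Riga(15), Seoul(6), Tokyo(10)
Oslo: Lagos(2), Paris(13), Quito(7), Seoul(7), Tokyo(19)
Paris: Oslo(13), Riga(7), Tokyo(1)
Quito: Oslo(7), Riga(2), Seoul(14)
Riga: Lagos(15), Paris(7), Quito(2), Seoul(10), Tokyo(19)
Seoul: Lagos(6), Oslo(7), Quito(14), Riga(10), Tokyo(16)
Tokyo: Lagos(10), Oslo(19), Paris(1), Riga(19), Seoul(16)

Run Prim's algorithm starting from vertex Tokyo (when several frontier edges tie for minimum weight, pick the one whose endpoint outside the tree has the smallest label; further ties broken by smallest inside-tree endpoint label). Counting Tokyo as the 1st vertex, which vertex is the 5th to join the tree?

Prim, starting at Tokyo.
Step 1: cheapest edge leaving the tree is Paris—Tokyo (1); add Paris.
Step 2: cheapest edge leaving the tree is Paris—Riga (7); add Riga.
Step 3: cheapest edge leaving the tree is Quito—Riga (2); add Quito.
Step 4: cheapest edge leaving the tree is Oslo—Quito (7); add Oslo.
Step 5: cheapest edge leaving the tree is Lagos—Oslo (2); add Lagos.
Step 6: cheapest edge leaving the tree is Lagos—Seoul (6); add Seoul.
Vertex order: Tokyo, Paris, Riga, Quito, Oslo, Lagos, Seoul. The 5th vertex is Oslo.

Oslo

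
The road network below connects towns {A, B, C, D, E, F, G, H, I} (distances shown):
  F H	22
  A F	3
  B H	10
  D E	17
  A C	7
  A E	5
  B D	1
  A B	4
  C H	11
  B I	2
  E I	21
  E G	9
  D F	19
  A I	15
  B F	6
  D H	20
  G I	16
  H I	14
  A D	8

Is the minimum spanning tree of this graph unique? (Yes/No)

Yes

Sort edges by weight, then run Kruskal:
B D (1): add — endpoints in different components.
B I (2): add — endpoints in different components.
A F (3): add — endpoints in different components.
A B (4): add — endpoints in different components.
A E (5): add — endpoints in different components.
B F (6): skip — B and F already connected.
A C (7): add — endpoints in different components.
A D (8): skip — A and D already connected.
E G (9): add — endpoints in different components.
B H (10): add — endpoints in different components.
Every non-tree edge has weight strictly greater than the heaviest edge on the tree path between its endpoints, so the MST is unique.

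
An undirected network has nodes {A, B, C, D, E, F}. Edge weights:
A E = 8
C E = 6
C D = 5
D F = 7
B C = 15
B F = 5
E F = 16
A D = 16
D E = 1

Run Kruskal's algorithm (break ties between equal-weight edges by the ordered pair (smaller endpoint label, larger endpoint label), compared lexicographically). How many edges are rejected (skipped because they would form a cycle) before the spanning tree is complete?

Kruskal: consider edges lightest-first.
D E (1): add. Components now {A} {B} {C} {D,E} {F}
B F (5): add. Components now {A} {B,F} {C} {D,E}
C D (5): add. Components now {A} {B,F} {C,D,E}
C E (6): skip — C and E already connected.
D F (7): add. Components now {A} {B,C,D,E,F}
A E (8): add. Components now {A,B,C,D,E,F}
Edges rejected before the tree was complete: 1.

1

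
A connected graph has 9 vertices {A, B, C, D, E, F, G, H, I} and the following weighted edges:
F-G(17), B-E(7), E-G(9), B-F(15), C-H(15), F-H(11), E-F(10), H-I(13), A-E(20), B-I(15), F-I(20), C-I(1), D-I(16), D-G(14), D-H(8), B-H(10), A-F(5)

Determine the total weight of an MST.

Prim, starting at E.
Step 1: cheapest edge leaving the tree is B-E (7); add B.
Step 2: cheapest edge leaving the tree is E-G (9); add G.
Step 3: cheapest edge leaving the tree is E-F (10); add F.
Step 4: cheapest edge leaving the tree is A-F (5); add A.
Step 5: cheapest edge leaving the tree is B-H (10); add H.
Step 6: cheapest edge leaving the tree is D-H (8); add D.
Step 7: cheapest edge leaving the tree is H-I (13); add I.
Step 8: cheapest edge leaving the tree is C-I (1); add C.
MST edges: B-E, E-G, E-F, A-F, B-H, D-H, H-I, C-I; total weight 7+9+10+5+10+8+13+1 = 63.

63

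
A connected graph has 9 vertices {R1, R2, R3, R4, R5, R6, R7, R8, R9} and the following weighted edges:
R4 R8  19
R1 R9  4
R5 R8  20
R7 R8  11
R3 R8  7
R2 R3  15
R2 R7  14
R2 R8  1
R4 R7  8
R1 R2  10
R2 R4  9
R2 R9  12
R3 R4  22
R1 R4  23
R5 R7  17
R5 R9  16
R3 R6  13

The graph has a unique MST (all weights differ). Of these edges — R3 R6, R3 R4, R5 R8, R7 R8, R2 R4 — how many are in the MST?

Kruskal's algorithm — process edges by increasing weight (ties by edge label):
R2 R8 (1): add — endpoints in different components.
R1 R9 (4): add — endpoints in different components.
R3 R8 (7): add — endpoints in different components.
R4 R7 (8): add — endpoints in different components.
R2 R4 (9): add — endpoints in different components.
R1 R2 (10): add — endpoints in different components.
R7 R8 (11): skip — R8 and R7 already connected.
R2 R9 (12): skip — R9 and R2 already connected.
R3 R6 (13): add — endpoints in different components.
R2 R7 (14): skip — R7 and R2 already connected.
R2 R3 (15): skip — R2 and R3 already connected.
R5 R9 (16): add — endpoints in different components.
MST edge set: {R2 R8, R1 R9, R3 R8, R4 R7, R2 R4, R1 R2, R3 R6, R5 R9}.
Of the listed edges, {R3 R6, R2 R4} are in the MST → 2.

2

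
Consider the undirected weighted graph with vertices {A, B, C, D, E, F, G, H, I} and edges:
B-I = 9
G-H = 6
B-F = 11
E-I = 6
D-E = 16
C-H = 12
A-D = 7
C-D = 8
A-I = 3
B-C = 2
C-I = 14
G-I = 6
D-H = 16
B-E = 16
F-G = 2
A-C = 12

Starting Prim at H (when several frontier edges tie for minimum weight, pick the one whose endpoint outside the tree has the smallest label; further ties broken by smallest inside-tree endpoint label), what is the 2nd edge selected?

Grow the tree from H using Prim:
Step 1: cheapest edge leaving the tree is G-H (6); add G.
Step 2: cheapest edge leaving the tree is F-G (2); add F.
Step 3: cheapest edge leaving the tree is G-I (6); add I.
Step 4: cheapest edge leaving the tree is A-I (3); add A.
Step 5: cheapest edge leaving the tree is E-I (6); add E.
Step 6: cheapest edge leaving the tree is A-D (7); add D.
Step 7: cheapest edge leaving the tree is C-D (8); add C.
Step 8: cheapest edge leaving the tree is B-C (2); add B.
The 2nd edge added is F-G.

F-G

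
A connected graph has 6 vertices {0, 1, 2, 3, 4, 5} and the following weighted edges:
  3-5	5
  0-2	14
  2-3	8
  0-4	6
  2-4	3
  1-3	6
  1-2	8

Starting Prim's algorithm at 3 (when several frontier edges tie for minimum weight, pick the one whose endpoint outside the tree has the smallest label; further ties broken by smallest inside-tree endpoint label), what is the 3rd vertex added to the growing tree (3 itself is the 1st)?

Grow the tree from 3 using Prim:
Step 1: cheapest edge leaving the tree is 3-5 (5); add 5.
Step 2: cheapest edge leaving the tree is 1-3 (6); add 1.
Step 3: cheapest edge leaving the tree is 1-2 (8); add 2.
Step 4: cheapest edge leaving the tree is 2-4 (3); add 4.
Step 5: cheapest edge leaving the tree is 0-4 (6); add 0.
Vertex order: 3, 5, 1, 2, 4, 0. The 3rd vertex is 1.

1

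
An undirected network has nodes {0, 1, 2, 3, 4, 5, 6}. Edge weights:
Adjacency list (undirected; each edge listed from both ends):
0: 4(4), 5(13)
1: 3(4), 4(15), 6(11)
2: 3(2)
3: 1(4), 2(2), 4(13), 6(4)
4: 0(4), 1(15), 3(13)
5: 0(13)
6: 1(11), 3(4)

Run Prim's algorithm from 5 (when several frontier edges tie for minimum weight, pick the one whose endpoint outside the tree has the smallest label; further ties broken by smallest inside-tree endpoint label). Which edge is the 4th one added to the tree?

Prim's algorithm from 5:
Step 1: cheapest edge leaving the tree is 0–5 (13); add 0.
Step 2: cheapest edge leaving the tree is 0–4 (4); add 4.
Step 3: cheapest edge leaving the tree is 3–4 (13); add 3.
Step 4: cheapest edge leaving the tree is 2–3 (2); add 2.
Step 5: cheapest edge leaving the tree is 1–3 (4); add 1.
Step 6: cheapest edge leaving the tree is 3–6 (4); add 6.
The 4th edge added is 2–3.

2-3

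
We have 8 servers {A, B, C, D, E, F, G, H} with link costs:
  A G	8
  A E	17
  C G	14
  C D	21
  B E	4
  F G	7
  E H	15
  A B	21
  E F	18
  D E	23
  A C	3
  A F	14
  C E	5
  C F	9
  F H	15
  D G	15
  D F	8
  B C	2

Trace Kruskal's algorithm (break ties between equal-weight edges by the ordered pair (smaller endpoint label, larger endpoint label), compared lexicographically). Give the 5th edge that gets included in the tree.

Kruskal: consider edges lightest-first.
B C (2): add — endpoints in different components.
A C (3): add — endpoints in different components.
B E (4): add — endpoints in different components.
C E (5): skip — C and E already connected.
F G (7): add — endpoints in different components.
A G (8): add — endpoints in different components.
D F (8): add — endpoints in different components.
C F (9): skip — C and F already connected.
A F (14): skip — A and F already connected.
C G (14): skip — C and G already connected.
D G (15): skip — D and G already connected.
E H (15): add — endpoints in different components.
The 5th edge added is A G.

A-G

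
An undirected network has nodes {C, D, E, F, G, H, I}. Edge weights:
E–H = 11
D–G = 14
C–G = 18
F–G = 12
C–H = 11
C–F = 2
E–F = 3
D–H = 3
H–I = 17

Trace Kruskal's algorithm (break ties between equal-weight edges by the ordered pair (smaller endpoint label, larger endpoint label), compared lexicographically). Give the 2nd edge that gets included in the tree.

Kruskal: consider edges lightest-first.
C–F (2): add — endpoints in different components.
D–H (3): add — endpoints in different components.
E–F (3): add — endpoints in different components.
C–H (11): add — endpoints in different components.
E–H (11): skip — E and H already connected.
F–G (12): add — endpoints in different components.
D–G (14): skip — D and G already connected.
H–I (17): add — endpoints in different components.
The 2nd edge added is D–H.

D-H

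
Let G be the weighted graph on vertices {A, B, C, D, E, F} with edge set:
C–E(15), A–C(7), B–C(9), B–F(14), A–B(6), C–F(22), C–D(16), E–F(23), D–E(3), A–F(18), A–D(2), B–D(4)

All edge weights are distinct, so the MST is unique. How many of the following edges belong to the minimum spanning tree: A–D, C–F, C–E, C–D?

Sort edges by weight, then run Kruskal:
A–D (2): add. Components now {A,D} {B} {C} {E} {F}
D–E (3): add. Components now {A,D,E} {B} {C} {F}
B–D (4): add. Components now {A,B,D,E} {C} {F}
A–B (6): skip — A and B already connected.
A–C (7): add. Components now {A,B,C,D,E} {F}
B–C (9): skip — B and C already connected.
B–F (14): add. Components now {A,B,C,D,E,F}
MST edge set: {A–D, D–E, B–D, A–C, B–F}.
Of the listed edges, {A–D} are in the MST → 1.

1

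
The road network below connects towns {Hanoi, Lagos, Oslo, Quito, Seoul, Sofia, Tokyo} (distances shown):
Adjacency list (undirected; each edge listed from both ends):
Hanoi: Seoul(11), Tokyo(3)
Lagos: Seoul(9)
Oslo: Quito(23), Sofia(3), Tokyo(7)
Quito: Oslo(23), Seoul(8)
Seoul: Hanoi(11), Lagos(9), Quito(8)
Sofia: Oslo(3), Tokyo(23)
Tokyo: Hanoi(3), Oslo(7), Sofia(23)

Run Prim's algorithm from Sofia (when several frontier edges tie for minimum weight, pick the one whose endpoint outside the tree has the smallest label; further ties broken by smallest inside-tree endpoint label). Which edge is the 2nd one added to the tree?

Prim's algorithm from Sofia:
Step 1: frontier [Oslo–Sofia 3, Sofia–Tokyo 23] → take Oslo–Sofia (3); add Oslo.
Step 2: frontier [Oslo–Tokyo 7, Oslo–Quito 23, Sofia–Tokyo 23] → take Oslo–Tokyo (7); add Tokyo.
Step 3: frontier [Oslo–Quito 23, Hanoi–Tokyo 3] → take Hanoi–Tokyo (3); add Hanoi.
Step 4: frontier [Hanoi–Seoul 11, Oslo–Quito 23] → take Hanoi–Seoul (11); add Seoul.
Step 5: frontier [Oslo–Quito 23, Quito–Seoul 8, Lagos–Seoul 9] → take Quito–Seoul (8); add Quito.
Step 6: frontier [Lagos–Seoul 9] → take Lagos–Seoul (9); add Lagos.
The 2nd edge added is Oslo–Tokyo.

Oslo-Tokyo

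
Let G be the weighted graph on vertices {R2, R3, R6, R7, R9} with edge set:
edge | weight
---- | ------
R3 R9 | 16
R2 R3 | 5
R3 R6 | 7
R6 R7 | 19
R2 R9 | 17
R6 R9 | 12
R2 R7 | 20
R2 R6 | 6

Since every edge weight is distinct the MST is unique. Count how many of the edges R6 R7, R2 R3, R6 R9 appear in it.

Kruskal: consider edges lightest-first.
R2 R3 (5): add. Components now {R9} {R7} {R6} {R2,R3}
R2 R6 (6): add. Components now {R9} {R7} {R2,R3,R6}
R3 R6 (7): skip — R6 and R3 already connected.
R6 R9 (12): add. Components now {R2,R3,R6,R9} {R7}
R3 R9 (16): skip — R9 and R3 already connected.
R2 R9 (17): skip — R9 and R2 already connected.
R6 R7 (19): add. Components now {R2,R3,R6,R7,R9}
MST edge set: {R2 R3, R2 R6, R6 R9, R6 R7}.
Of the listed edges, {R6 R7, R2 R3, R6 R9} are in the MST → 3.

3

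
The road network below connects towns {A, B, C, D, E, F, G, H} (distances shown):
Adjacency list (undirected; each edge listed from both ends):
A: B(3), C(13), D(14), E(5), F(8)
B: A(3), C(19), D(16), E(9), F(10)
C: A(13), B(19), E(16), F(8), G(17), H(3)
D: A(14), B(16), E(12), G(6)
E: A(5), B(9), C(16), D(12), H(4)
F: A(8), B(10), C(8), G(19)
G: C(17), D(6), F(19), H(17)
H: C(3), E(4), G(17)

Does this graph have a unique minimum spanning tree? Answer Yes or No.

No

Kruskal: consider edges lightest-first.
A B (3): add — endpoints in different components.
C H (3): add — endpoints in different components.
E H (4): add — endpoints in different components.
A E (5): add — endpoints in different components.
D G (6): add — endpoints in different components.
A F (8): add — endpoints in different components.
C F (8): skip — C and F already connected.
B E (9): skip — B and E already connected.
B F (10): skip — B and F already connected.
D E (12): add — endpoints in different components.
Non-tree edge C F has weight 8, equal to the heaviest edge on its tree cycle — swapping gives another MST of the same weight. Not unique.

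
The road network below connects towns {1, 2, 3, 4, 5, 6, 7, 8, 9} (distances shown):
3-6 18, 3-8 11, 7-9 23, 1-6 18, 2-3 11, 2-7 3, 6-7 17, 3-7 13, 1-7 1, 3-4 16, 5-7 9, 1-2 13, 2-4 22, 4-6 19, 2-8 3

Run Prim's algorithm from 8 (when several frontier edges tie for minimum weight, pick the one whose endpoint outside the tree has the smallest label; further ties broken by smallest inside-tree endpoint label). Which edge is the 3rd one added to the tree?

1-7

Prim, starting at 8.
Step 1: cheapest edge leaving the tree is 2-8 (3); add 2.
Step 2: cheapest edge leaving the tree is 2-7 (3); add 7.
Step 3: cheapest edge leaving the tree is 1-7 (1); add 1.
Step 4: cheapest edge leaving the tree is 5-7 (9); add 5.
Step 5: cheapest edge leaving the tree is 2-3 (11); add 3.
Step 6: cheapest edge leaving the tree is 3-4 (16); add 4.
Step 7: cheapest edge leaving the tree is 6-7 (17); add 6.
Step 8: cheapest edge leaving the tree is 7-9 (23); add 9.
The 3rd edge added is 1-7.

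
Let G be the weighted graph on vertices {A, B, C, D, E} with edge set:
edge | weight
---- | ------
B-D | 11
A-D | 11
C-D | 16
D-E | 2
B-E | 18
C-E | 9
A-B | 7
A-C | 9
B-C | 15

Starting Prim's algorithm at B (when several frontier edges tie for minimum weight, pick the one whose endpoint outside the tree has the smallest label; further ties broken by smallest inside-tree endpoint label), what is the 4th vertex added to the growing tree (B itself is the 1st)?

Prim, starting at B.
Step 1: frontier [A-B 7, B-D 11, B-C 15, B-E 18] → take A-B (7); add A.
Step 2: frontier [A-C 9, A-D 11, B-D 11, B-C 15, B-E 18] → take A-C (9); add C.
Step 3: frontier [A-D 11, B-D 11, B-E 18, C-E 9, C-D 16] → take C-E (9); add E.
Step 4: frontier [A-D 11, B-D 11, C-D 16, D-E 2] → take D-E (2); add D.
Vertex order: B, A, C, E, D. The 4th vertex is E.

E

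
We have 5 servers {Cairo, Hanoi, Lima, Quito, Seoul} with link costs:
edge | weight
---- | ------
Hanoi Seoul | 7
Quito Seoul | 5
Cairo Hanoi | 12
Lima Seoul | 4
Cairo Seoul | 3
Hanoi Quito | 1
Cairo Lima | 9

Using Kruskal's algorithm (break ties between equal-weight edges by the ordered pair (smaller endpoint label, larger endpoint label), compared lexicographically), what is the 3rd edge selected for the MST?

Kruskal: consider edges lightest-first.
Hanoi Quito (1): add. Components now {Lima} {Hanoi,Quito} {Cairo} {Seoul}
Cairo Seoul (3): add. Components now {Lima} {Hanoi,Quito} {Cairo,Seoul}
Lima Seoul (4): add. Components now {Cairo,Lima,Seoul} {Hanoi,Quito}
Quito Seoul (5): add. Components now {Cairo,Hanoi,Lima,Quito,Seoul}
The 3rd edge added is Lima Seoul.

Lima-Seoul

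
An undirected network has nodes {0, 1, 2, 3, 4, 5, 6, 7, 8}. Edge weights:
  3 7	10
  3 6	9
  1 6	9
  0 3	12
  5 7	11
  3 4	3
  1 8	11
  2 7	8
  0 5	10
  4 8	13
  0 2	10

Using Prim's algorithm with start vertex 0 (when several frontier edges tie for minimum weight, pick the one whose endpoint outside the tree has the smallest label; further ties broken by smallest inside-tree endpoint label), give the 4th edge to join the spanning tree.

3-4

Prim's algorithm from 0:
Step 1: frontier [0 2 10, 0 5 10, 0 3 12] → take 0 2 (10); add 2.
Step 2: frontier [0 5 10, 0 3 12, 2 7 8] → take 2 7 (8); add 7.
Step 3: frontier [0 5 10, 0 3 12, 3 7 10, 5 7 11] → take 3 7 (10); add 3.
Step 4: frontier [0 5 10, 3 4 3, 3 6 9, 5 7 11] → take 3 4 (3); add 4.
Step 5: frontier [0 5 10, 3 6 9, 4 8 13, 5 7 11] → take 3 6 (9); add 6.
Step 6: frontier [0 5 10, 4 8 13, 1 6 9, 5 7 11] → take 1 6 (9); add 1.
Step 7: frontier [0 5 10, 1 8 11, 4 8 13, 5 7 11] → take 0 5 (10); add 5.
Step 8: frontier [1 8 11, 4 8 13] → take 1 8 (11); add 8.
The 4th edge added is 3 4.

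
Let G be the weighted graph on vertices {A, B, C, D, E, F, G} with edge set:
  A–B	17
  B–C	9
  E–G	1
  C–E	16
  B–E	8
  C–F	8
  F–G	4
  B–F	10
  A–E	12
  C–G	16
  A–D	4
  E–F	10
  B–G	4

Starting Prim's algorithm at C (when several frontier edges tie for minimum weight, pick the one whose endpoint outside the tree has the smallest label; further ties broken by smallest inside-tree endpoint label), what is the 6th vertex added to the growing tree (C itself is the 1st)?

A

Prim, starting at C.
Step 1: cheapest edge leaving the tree is C–F (8); add F.
Step 2: cheapest edge leaving the tree is F–G (4); add G.
Step 3: cheapest edge leaving the tree is E–G (1); add E.
Step 4: cheapest edge leaving the tree is B–G (4); add B.
Step 5: cheapest edge leaving the tree is A–E (12); add A.
Step 6: cheapest edge leaving the tree is A–D (4); add D.
Vertex order: C, F, G, E, B, A, D. The 6th vertex is A.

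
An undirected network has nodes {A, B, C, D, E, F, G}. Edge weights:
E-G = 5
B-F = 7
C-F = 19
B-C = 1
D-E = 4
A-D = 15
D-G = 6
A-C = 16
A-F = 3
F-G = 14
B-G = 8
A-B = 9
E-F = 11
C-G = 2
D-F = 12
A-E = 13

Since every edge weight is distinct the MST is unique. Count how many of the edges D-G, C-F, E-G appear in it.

1

Sort edges by weight, then run Kruskal:
B-C (1): add — endpoints in different components.
C-G (2): add — endpoints in different components.
A-F (3): add — endpoints in different components.
D-E (4): add — endpoints in different components.
E-G (5): add — endpoints in different components.
D-G (6): skip — D and G already connected.
B-F (7): add — endpoints in different components.
MST edge set: {B-C, C-G, A-F, D-E, E-G, B-F}.
Of the listed edges, {E-G} are in the MST → 1.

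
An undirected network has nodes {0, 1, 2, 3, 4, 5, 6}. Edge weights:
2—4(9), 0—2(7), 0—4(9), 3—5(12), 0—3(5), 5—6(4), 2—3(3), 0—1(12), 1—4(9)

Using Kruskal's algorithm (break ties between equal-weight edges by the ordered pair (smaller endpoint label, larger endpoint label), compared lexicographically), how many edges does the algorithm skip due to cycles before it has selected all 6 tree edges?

Kruskal: consider edges lightest-first.
2—3 (3): add — endpoints in different components.
5—6 (4): add — endpoints in different components.
0—3 (5): add — endpoints in different components.
0—2 (7): skip — 0 and 2 already connected.
0—4 (9): add — endpoints in different components.
1—4 (9): add — endpoints in different components.
2—4 (9): skip — 2 and 4 already connected.
0—1 (12): skip — 0 and 1 already connected.
3—5 (12): add — endpoints in different components.
Edges rejected before the tree was complete: 3.

3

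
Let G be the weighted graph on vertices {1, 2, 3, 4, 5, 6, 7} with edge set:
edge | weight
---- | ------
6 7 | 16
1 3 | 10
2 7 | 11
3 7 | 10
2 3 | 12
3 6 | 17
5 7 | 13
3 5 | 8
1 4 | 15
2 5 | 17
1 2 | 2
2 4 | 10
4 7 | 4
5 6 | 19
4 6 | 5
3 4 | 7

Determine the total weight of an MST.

36

Prim's algorithm from 7:
Step 1: cheapest edge leaving the tree is 4 7 (4); add 4.
Step 2: cheapest edge leaving the tree is 4 6 (5); add 6.
Step 3: cheapest edge leaving the tree is 3 4 (7); add 3.
Step 4: cheapest edge leaving the tree is 3 5 (8); add 5.
Step 5: cheapest edge leaving the tree is 1 3 (10); add 1.
Step 6: cheapest edge leaving the tree is 1 2 (2); add 2.
MST edges: 4 7, 4 6, 3 4, 3 5, 1 3, 1 2; total weight 4+5+7+8+10+2 = 36.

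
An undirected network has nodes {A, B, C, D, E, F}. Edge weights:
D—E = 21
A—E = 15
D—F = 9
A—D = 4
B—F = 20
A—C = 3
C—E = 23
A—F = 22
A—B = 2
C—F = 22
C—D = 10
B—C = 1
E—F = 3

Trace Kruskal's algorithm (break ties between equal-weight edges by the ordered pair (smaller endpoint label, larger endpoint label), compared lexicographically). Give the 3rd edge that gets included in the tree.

Kruskal's algorithm — process edges by increasing weight (ties by edge label):
B—C (1): add. Components now {A} {B,C} {D} {E} {F}
A—B (2): add. Components now {A,B,C} {D} {E} {F}
A—C (3): skip — A and C already connected.
E—F (3): add. Components now {A,B,C} {D} {E,F}
A—D (4): add. Components now {A,B,C,D} {E,F}
D—F (9): add. Components now {A,B,C,D,E,F}
The 3rd edge added is E—F.

E-F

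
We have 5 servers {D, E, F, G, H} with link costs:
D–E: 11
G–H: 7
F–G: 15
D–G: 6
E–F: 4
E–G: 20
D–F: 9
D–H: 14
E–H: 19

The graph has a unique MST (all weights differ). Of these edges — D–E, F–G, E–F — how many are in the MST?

1

Kruskal: consider edges lightest-first.
E–F (4): add — endpoints in different components.
D–G (6): add — endpoints in different components.
G–H (7): add — endpoints in different components.
D–F (9): add — endpoints in different components.
MST edge set: {E–F, D–G, G–H, D–F}.
Of the listed edges, {E–F} are in the MST → 1.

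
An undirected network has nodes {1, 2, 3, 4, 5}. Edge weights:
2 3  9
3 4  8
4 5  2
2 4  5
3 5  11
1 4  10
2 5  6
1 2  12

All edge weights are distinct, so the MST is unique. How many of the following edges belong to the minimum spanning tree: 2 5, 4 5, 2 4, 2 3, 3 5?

2

Sort edges by weight, then run Kruskal:
4 5 (2): add. Components now {1} {2} {3} {4,5}
2 4 (5): add. Components now {1} {2,4,5} {3}
2 5 (6): skip — 2 and 5 already connected.
3 4 (8): add. Components now {1} {2,3,4,5}
2 3 (9): skip — 2 and 3 already connected.
1 4 (10): add. Components now {1,2,3,4,5}
MST edge set: {4 5, 2 4, 3 4, 1 4}.
Of the listed edges, {4 5, 2 4} are in the MST → 2.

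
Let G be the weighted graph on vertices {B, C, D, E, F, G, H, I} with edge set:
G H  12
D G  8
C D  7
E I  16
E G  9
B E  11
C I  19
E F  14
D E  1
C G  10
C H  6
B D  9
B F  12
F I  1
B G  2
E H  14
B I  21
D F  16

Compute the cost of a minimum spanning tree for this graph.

37

Kruskal's algorithm — process edges by increasing weight (ties by edge label):
D E (1): add — endpoints in different components.
F I (1): add — endpoints in different components.
B G (2): add — endpoints in different components.
C H (6): add — endpoints in different components.
C D (7): add — endpoints in different components.
D G (8): add — endpoints in different components.
B D (9): skip — B and D already connected.
E G (9): skip — E and G already connected.
C G (10): skip — C and G already connected.
B E (11): skip — B and E already connected.
B F (12): add — endpoints in different components.
MST edges: D E, F I, B G, C H, C D, D G, B F; total weight 1+1+2+6+7+8+12 = 37.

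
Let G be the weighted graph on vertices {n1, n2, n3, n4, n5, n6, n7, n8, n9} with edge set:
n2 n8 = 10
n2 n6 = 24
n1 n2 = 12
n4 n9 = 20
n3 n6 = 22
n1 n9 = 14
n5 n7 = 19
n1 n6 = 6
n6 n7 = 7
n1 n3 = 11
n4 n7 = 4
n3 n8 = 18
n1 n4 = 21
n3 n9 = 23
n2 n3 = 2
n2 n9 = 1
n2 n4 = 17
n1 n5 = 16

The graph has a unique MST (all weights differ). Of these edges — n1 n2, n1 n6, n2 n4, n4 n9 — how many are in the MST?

1

Kruskal: consider edges lightest-first.
n2 n9 (1): add — endpoints in different components.
n2 n3 (2): add — endpoints in different components.
n4 n7 (4): add — endpoints in different components.
n1 n6 (6): add — endpoints in different components.
n6 n7 (7): add — endpoints in different components.
n2 n8 (10): add — endpoints in different components.
n1 n3 (11): add — endpoints in different components.
n1 n2 (12): skip — n2 and n1 already connected.
n1 n9 (14): skip — n9 and n1 already connected.
n1 n5 (16): add — endpoints in different components.
MST edge set: {n2 n9, n2 n3, n4 n7, n1 n6, n6 n7, n2 n8, n1 n3, n1 n5}.
Of the listed edges, {n1 n6} are in the MST → 1.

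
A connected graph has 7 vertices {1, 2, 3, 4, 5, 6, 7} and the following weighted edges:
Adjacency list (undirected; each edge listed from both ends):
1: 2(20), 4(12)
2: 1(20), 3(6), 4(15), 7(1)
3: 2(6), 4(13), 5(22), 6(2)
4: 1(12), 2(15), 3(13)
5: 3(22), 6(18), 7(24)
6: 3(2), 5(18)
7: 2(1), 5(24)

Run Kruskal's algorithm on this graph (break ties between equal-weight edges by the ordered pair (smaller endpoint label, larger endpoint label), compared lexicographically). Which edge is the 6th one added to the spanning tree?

5-6

Kruskal's algorithm — process edges by increasing weight (ties by edge label):
2-7 (1): add. Components now {1} {2,7} {3} {4} {5} {6}
3-6 (2): add. Components now {1} {2,7} {3,6} {4} {5}
2-3 (6): add. Components now {1} {2,3,6,7} {4} {5}
1-4 (12): add. Components now {1,4} {2,3,6,7} {5}
3-4 (13): add. Components now {1,2,3,4,6,7} {5}
2-4 (15): skip — 2 and 4 already connected.
5-6 (18): add. Components now {1,2,3,4,5,6,7}
The 6th edge added is 5-6.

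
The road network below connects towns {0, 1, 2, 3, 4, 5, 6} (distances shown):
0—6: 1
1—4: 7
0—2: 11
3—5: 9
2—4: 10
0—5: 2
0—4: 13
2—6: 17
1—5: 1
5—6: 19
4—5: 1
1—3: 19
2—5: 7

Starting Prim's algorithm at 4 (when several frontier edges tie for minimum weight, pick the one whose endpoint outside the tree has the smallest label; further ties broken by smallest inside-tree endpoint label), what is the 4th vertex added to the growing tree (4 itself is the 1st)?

Prim's algorithm from 4:
Step 1: cheapest edge leaving the tree is 4—5 (1); add 5.
Step 2: cheapest edge leaving the tree is 1—5 (1); add 1.
Step 3: cheapest edge leaving the tree is 0—5 (2); add 0.
Step 4: cheapest edge leaving the tree is 0—6 (1); add 6.
Step 5: cheapest edge leaving the tree is 2—5 (7); add 2.
Step 6: cheapest edge leaving the tree is 3—5 (9); add 3.
Vertex order: 4, 5, 1, 0, 6, 2, 3. The 4th vertex is 0.

0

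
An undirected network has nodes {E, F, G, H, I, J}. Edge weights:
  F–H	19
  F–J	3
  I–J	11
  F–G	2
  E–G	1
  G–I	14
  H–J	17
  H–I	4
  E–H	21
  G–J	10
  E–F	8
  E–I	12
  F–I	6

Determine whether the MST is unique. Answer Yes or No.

Yes

Kruskal's algorithm — process edges by increasing weight (ties by edge label):
E–G (1): add — endpoints in different components.
F–G (2): add — endpoints in different components.
F–J (3): add — endpoints in different components.
H–I (4): add — endpoints in different components.
F–I (6): add — endpoints in different components.
Every non-tree edge has weight strictly greater than the heaviest edge on the tree path between its endpoints, so the MST is unique.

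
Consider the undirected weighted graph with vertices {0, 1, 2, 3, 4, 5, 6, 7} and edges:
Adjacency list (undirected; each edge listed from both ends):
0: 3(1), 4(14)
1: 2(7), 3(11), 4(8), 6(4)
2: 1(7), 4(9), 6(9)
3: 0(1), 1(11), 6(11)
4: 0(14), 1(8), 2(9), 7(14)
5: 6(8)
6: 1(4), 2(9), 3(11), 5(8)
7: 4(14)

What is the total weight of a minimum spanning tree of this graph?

Kruskal's algorithm — process edges by increasing weight (ties by edge label):
0–3 (1): add — endpoints in different components.
1–6 (4): add — endpoints in different components.
1–2 (7): add — endpoints in different components.
1–4 (8): add — endpoints in different components.
5–6 (8): add — endpoints in different components.
2–4 (9): skip — 2 and 4 already connected.
2–6 (9): skip — 2 and 6 already connected.
1–3 (11): add — endpoints in different components.
3–6 (11): skip — 3 and 6 already connected.
0–4 (14): skip — 0 and 4 already connected.
4–7 (14): add — endpoints in different components.
MST edges: 0–3, 1–6, 1–2, 1–4, 5–6, 1–3, 4–7; total weight 1+4+7+8+8+11+14 = 53.

53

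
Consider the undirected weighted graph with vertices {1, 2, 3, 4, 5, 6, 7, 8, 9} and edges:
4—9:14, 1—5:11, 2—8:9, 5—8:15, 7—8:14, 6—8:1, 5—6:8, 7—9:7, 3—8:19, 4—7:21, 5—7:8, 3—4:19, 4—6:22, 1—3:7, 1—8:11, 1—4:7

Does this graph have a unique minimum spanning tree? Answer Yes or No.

Sort edges by weight, then run Kruskal:
6—8 (1): add — endpoints in different components.
1—3 (7): add — endpoints in different components.
1—4 (7): add — endpoints in different components.
7—9 (7): add — endpoints in different components.
5—6 (8): add — endpoints in different components.
5—7 (8): add — endpoints in different components.
2—8 (9): add — endpoints in different components.
1—5 (11): add — endpoints in different components.
Non-tree edge 1—8 has weight 11, equal to the heaviest edge on its tree cycle — swapping gives another MST of the same weight. Not unique.

No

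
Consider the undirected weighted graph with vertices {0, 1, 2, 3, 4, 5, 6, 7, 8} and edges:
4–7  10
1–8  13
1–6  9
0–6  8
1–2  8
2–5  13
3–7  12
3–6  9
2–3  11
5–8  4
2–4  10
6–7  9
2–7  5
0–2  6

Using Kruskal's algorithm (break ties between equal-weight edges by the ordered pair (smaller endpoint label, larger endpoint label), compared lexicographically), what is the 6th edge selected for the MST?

Kruskal: consider edges lightest-first.
5–8 (4): add — endpoints in different components.
2–7 (5): add — endpoints in different components.
0–2 (6): add — endpoints in different components.
0–6 (8): add — endpoints in different components.
1–2 (8): add — endpoints in different components.
1–6 (9): skip — 1 and 6 already connected.
3–6 (9): add — endpoints in different components.
6–7 (9): skip — 6 and 7 already connected.
2–4 (10): add — endpoints in different components.
4–7 (10): skip — 4 and 7 already connected.
2–3 (11): skip — 2 and 3 already connected.
3–7 (12): skip — 3 and 7 already connected.
1–8 (13): add — endpoints in different components.
The 6th edge added is 3–6.

3-6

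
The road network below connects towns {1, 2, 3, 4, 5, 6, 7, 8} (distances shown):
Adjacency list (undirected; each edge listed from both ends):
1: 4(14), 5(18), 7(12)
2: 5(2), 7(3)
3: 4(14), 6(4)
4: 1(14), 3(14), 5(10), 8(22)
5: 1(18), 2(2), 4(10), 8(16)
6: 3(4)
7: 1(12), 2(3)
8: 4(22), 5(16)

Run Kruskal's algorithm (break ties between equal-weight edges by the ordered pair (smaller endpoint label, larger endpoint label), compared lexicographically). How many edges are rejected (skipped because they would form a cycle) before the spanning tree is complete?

Kruskal: consider edges lightest-first.
2–5 (2): add — endpoints in different components.
2–7 (3): add — endpoints in different components.
3–6 (4): add — endpoints in different components.
4–5 (10): add — endpoints in different components.
1–7 (12): add — endpoints in different components.
1–4 (14): skip — 1 and 4 already connected.
3–4 (14): add — endpoints in different components.
5–8 (16): add — endpoints in different components.
Edges rejected before the tree was complete: 1.

1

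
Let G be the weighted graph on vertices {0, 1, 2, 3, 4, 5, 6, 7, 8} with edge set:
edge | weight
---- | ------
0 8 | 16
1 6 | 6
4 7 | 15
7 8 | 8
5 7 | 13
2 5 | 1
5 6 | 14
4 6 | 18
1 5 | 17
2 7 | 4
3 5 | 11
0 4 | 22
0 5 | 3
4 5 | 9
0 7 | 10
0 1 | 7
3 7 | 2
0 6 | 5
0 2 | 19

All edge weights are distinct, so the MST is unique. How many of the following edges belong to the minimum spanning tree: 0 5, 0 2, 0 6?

2

Kruskal: consider edges lightest-first.
2 5 (1): add — endpoints in different components.
3 7 (2): add — endpoints in different components.
0 5 (3): add — endpoints in different components.
2 7 (4): add — endpoints in different components.
0 6 (5): add — endpoints in different components.
1 6 (6): add — endpoints in different components.
0 1 (7): skip — 0 and 1 already connected.
7 8 (8): add — endpoints in different components.
4 5 (9): add — endpoints in different components.
MST edge set: {2 5, 3 7, 0 5, 2 7, 0 6, 1 6, 7 8, 4 5}.
Of the listed edges, {0 5, 0 6} are in the MST → 2.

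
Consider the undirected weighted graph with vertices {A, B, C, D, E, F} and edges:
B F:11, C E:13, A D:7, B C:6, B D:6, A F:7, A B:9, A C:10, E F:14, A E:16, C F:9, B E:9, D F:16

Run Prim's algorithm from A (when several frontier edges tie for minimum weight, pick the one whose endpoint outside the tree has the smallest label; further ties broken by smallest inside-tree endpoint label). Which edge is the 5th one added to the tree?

Prim, starting at A.
Step 1: cheapest edge leaving the tree is A D (7); add D.
Step 2: cheapest edge leaving the tree is B D (6); add B.
Step 3: cheapest edge leaving the tree is B C (6); add C.
Step 4: cheapest edge leaving the tree is A F (7); add F.
Step 5: cheapest edge leaving the tree is B E (9); add E.
The 5th edge added is B E.

B-E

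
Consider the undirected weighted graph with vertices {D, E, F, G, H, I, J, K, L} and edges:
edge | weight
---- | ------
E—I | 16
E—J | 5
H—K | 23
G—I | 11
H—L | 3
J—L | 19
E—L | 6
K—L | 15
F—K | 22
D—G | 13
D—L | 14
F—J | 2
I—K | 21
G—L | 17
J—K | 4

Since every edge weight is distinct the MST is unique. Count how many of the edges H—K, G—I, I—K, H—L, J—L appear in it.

Kruskal's algorithm — process edges by increasing weight (ties by edge label):
F—J (2): add — endpoints in different components.
H—L (3): add — endpoints in different components.
J—K (4): add — endpoints in different components.
E—J (5): add — endpoints in different components.
E—L (6): add — endpoints in different components.
G—I (11): add — endpoints in different components.
D—G (13): add — endpoints in different components.
D—L (14): add — endpoints in different components.
MST edge set: {F—J, H—L, J—K, E—J, E—L, G—I, D—G, D—L}.
Of the listed edges, {G—I, H—L} are in the MST → 2.

2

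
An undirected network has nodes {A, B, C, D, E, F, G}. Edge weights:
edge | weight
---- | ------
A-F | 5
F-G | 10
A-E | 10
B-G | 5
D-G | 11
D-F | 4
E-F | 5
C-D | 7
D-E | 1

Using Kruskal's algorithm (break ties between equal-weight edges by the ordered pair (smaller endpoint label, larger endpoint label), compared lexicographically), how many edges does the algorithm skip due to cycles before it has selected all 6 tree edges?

Kruskal's algorithm — process edges by increasing weight (ties by edge label):
D-E (1): add — endpoints in different components.
D-F (4): add — endpoints in different components.
A-F (5): add — endpoints in different components.
B-G (5): add — endpoints in different components.
E-F (5): skip — E and F already connected.
C-D (7): add — endpoints in different components.
A-E (10): skip — A and E already connected.
F-G (10): add — endpoints in different components.
Edges rejected before the tree was complete: 2.

2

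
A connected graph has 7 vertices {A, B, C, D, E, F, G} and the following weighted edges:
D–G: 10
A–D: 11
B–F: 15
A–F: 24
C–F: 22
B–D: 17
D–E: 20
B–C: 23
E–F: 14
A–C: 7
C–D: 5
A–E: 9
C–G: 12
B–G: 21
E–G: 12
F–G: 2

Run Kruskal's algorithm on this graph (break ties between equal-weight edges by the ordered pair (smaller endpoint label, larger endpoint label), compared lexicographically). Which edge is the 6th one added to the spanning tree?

Sort edges by weight, then run Kruskal:
F–G (2): add. Components now {A} {B} {C} {D} {E} {F,G}
C–D (5): add. Components now {A} {B} {C,D} {E} {F,G}
A–C (7): add. Components now {A,C,D} {B} {E} {F,G}
A–E (9): add. Components now {A,C,D,E} {B} {F,G}
D–G (10): add. Components now {A,C,D,E,F,G} {B}
A–D (11): skip — A and D already connected.
C–G (12): skip — C and G already connected.
E–G (12): skip — E and G already connected.
E–F (14): skip — E and F already connected.
B–F (15): add. Components now {A,B,C,D,E,F,G}
The 6th edge added is B–F.

B-F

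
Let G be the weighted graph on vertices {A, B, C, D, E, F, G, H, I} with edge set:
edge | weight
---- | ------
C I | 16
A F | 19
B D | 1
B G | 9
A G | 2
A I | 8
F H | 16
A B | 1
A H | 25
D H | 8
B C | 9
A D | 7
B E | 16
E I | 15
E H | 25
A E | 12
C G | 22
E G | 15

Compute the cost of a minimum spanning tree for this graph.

Prim, starting at B.
Step 1: cheapest edge leaving the tree is A B (1); add A.
Step 2: cheapest edge leaving the tree is B D (1); add D.
Step 3: cheapest edge leaving the tree is A G (2); add G.
Step 4: cheapest edge leaving the tree is D H (8); add H.
Step 5: cheapest edge leaving the tree is A I (8); add I.
Step 6: cheapest edge leaving the tree is B C (9); add C.
Step 7: cheapest edge leaving the tree is A E (12); add E.
Step 8: cheapest edge leaving the tree is F H (16); add F.
MST edges: A B, B D, A G, D H, A I, B C, A E, F H; total weight 1+1+2+8+8+9+12+16 = 57.

57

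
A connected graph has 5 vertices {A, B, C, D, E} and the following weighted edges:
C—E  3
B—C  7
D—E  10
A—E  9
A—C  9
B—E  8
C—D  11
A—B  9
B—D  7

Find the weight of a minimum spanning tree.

Grow the tree from E using Prim:
Step 1: cheapest edge leaving the tree is C—E (3); add C.
Step 2: cheapest edge leaving the tree is B—C (7); add B.
Step 3: cheapest edge leaving the tree is B—D (7); add D.
Step 4: cheapest edge leaving the tree is A—B (9); add A.
MST edges: C—E, B—C, B—D, A—B; total weight 3+7+7+9 = 26.

26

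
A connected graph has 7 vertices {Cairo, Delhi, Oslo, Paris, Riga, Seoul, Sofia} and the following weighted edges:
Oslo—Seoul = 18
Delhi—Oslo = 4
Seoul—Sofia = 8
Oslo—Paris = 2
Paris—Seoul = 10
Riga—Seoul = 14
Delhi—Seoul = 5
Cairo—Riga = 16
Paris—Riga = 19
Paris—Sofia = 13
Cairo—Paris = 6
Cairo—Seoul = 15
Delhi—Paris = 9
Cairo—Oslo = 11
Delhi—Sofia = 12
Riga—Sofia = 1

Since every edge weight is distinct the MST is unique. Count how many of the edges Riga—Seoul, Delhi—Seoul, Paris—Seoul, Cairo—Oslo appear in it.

Kruskal: consider edges lightest-first.
Riga—Sofia (1): add. Components now {Riga,Sofia} {Paris} {Seoul} {Delhi} {Cairo} {Oslo}
Oslo—Paris (2): add. Components now {Riga,Sofia} {Oslo,Paris} {Seoul} {Delhi} {Cairo}
Delhi—Oslo (4): add. Components now {Riga,Sofia} {Delhi,Oslo,Paris} {Seoul} {Cairo}
Delhi—Seoul (5): add. Components now {Riga,Sofia} {Delhi,Oslo,Paris,Seoul} {Cairo}
Cairo—Paris (6): add. Components now {Riga,Sofia} {Cairo,Delhi,Oslo,Paris,Seoul}
Seoul—Sofia (8): add. Components now {Cairo,Delhi,Oslo,Paris,Riga,Seoul,Sofia}
MST edge set: {Riga—Sofia, Oslo—Paris, Delhi—Oslo, Delhi—Seoul, Cairo—Paris, Seoul—Sofia}.
Of the listed edges, {Delhi—Seoul} are in the MST → 1.

1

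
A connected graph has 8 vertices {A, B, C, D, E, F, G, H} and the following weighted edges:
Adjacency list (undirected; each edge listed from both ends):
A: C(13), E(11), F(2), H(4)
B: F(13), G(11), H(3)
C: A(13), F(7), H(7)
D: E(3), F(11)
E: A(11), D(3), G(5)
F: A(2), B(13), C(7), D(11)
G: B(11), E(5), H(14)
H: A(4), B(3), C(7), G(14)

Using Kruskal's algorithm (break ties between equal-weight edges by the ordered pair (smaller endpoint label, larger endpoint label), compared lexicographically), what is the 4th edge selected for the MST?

Kruskal: consider edges lightest-first.
A—F (2): add — endpoints in different components.
B—H (3): add — endpoints in different components.
D—E (3): add — endpoints in different components.
A—H (4): add — endpoints in different components.
E—G (5): add — endpoints in different components.
C—F (7): add — endpoints in different components.
C—H (7): skip — C and H already connected.
A—E (11): add — endpoints in different components.
The 4th edge added is A—H.

A-H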